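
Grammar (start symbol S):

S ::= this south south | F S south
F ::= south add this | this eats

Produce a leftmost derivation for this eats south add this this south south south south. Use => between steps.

S => F S south => this eats S south => this eats F S south south => this eats south add this S south south => this eats south add this this south south south south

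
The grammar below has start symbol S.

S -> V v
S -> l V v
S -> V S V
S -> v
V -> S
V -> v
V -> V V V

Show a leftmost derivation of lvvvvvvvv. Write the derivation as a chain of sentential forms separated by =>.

S => lVv   [S -> l V v]
lVv => lVVVv   [V -> V V V]
lVVVv => lvVVv   [V -> v]
lvVVv => lvSVv   [V -> S]
lvSVv => lvVSVVv   [S -> V S V]
lvVSVVv => lvSSVVv   [V -> S]
lvSSVVv => lvVSVSVVv   [S -> V S V]
lvVSVSVVv => lvSSVSVVv   [V -> S]
lvSSVSVVv => lvvSVSVVv   [S -> v]
lvvSVSVVv => lvvvVSVVv   [S -> v]
lvvvVSVVv => lvvvvSVVv   [V -> v]
lvvvvSVVv => lvvvvvVVv   [S -> v]
lvvvvvVVv => lvvvvvvVv   [V -> v]
lvvvvvvVv => lvvvvvvvv   [V -> v]

S=>lVv=>lVVVv=>lvVVv=>lvSVv=>lvVSVVv=>lvSSVVv=>lvVSVSVVv=>lvSSVSVVv=>lvvSVSVVv=>lvvvVSVVv=>lvvvvSVVv=>lvvvvvVVv=>lvvvvvvVv=>lvvvvvvvv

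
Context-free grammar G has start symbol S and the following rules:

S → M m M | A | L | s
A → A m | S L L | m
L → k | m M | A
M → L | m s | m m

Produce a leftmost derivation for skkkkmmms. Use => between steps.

S => MmM => LmM => AmM => AmmM => SLLmmM => LLLmmM => ALLmmM => SLLLLmmM => sLLLLmmM => skLLLmmM => skkLLmmM => skkkLmmM => skkkkmmM => skkkkmmms

S => MmM   [S → M m M]
MmM => LmM   [M → L]
LmM => AmM   [L → A]
AmM => AmmM   [A → A m]
AmmM => SLLmmM   [A → S L L]
SLLmmM => LLLmmM   [S → L]
LLLmmM => ALLmmM   [L → A]
ALLmmM => SLLLLmmM   [A → S L L]
SLLLLmmM => sLLLLmmM   [S → s]
sLLLLmmM => skLLLmmM   [L → k]
skLLLmmM => skkLLmmM   [L → k]
skkLLmmM => skkkLmmM   [L → k]
skkkLmmM => skkkkmmM   [L → k]
skkkkmmM => skkkkmmms   [M → m s]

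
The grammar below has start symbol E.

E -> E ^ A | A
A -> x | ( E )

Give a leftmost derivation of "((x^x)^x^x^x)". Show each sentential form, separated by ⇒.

E ⇒ A   [E -> A]
A ⇒ (E)   [A -> ( E )]
(E) ⇒ (E^A)   [E -> E ^ A]
(E^A) ⇒ (E^A^A)   [E -> E ^ A]
(E^A^A) ⇒ (E^A^A^A)   [E -> E ^ A]
(E^A^A^A) ⇒ (A^A^A^A)   [E -> A]
(A^A^A^A) ⇒ ((E)^A^A^A)   [A -> ( E )]
((E)^A^A^A) ⇒ ((E^A)^A^A^A)   [E -> E ^ A]
((E^A)^A^A^A) ⇒ ((A^A)^A^A^A)   [E -> A]
((A^A)^A^A^A) ⇒ ((x^A)^A^A^A)   [A -> x]
((x^A)^A^A^A) ⇒ ((x^x)^A^A^A)   [A -> x]
((x^x)^A^A^A) ⇒ ((x^x)^x^A^A)   [A -> x]
((x^x)^x^A^A) ⇒ ((x^x)^x^x^A)   [A -> x]
((x^x)^x^x^A) ⇒ ((x^x)^x^x^x)   [A -> x]

E ⇒ A ⇒ (E) ⇒ (E^A) ⇒ (E^A^A) ⇒ (E^A^A^A) ⇒ (A^A^A^A) ⇒ ((E)^A^A^A) ⇒ ((E^A)^A^A^A) ⇒ ((A^A)^A^A^A) ⇒ ((x^A)^A^A^A) ⇒ ((x^x)^A^A^A) ⇒ ((x^x)^x^A^A) ⇒ ((x^x)^x^x^A) ⇒ ((x^x)^x^x^x)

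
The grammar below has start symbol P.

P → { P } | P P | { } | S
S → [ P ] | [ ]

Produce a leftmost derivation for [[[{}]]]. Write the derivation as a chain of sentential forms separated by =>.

P=>S=>[P]=>[S]=>[[P]]=>[[S]]=>[[[P]]]=>[[[{}]]]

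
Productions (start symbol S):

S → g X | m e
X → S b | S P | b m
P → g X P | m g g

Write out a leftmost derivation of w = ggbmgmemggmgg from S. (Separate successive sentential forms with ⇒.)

S⇒gX⇒gSP⇒ggXP⇒ggbmP⇒ggbmgXP⇒ggbmgSPP⇒ggbmgmePP⇒ggbmgmemggP⇒ggbmgmemggmgg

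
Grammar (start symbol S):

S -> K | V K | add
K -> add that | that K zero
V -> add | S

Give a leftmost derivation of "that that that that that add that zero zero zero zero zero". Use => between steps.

S => K   [S -> K]
K => that K zero   [K -> that K zero]
that K zero => that that K zero zero   [K -> that K zero]
that that K zero zero => that that that K zero zero zero   [K -> that K zero]
that that that K zero zero zero => that that that that K zero zero zero zero   [K -> that K zero]
that that that that K zero zero zero zero => that that that that that K zero zero zero zero zero   [K -> that K zero]
that that that that that K zero zero zero zero zero => that that that that that add that zero zero zero zero zero   [K -> add that]

S => K => that K zero => that that K zero zero => that that that K zero zero zero => that that that that K zero zero zero zero => that that that that that K zero zero zero zero zero => that that that that that add that zero zero zero zero zero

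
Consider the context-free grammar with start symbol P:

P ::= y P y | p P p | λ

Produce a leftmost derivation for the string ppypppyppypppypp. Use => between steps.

P => pPp => ppPpp => ppyPypp => ppypPpypp => ppyppPppypp => ppypppPpppypp => ppypppyPypppypp => ppypppypPpypppypp => ppypppyppypppypp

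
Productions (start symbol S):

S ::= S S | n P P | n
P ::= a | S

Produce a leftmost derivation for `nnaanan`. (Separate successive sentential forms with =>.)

S => SS   [S ::= S S]
SS => nPPS   [S ::= n P P]
nPPS => nSPS   [P ::= S]
nSPS => nSSPS   [S ::= S S]
nSSPS => nnPPSPS   [S ::= n P P]
nnPPSPS => nnaPSPS   [P ::= a]
nnaPSPS => nnaaSPS   [P ::= a]
nnaaSPS => nnaanPS   [S ::= n]
nnaanPS => nnaanaS   [P ::= a]
nnaanaS => nnaanan   [S ::= n]

S => SS => nPPS => nSPS => nSSPS => nnPPSPS => nnaPSPS => nnaaSPS => nnaanPS => nnaanaS => nnaanan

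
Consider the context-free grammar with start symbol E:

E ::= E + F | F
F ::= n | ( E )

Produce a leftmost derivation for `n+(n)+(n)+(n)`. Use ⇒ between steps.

E ⇒ E+F   [E ::= E + F]
E+F ⇒ E+F+F   [E ::= E + F]
E+F+F ⇒ E+F+F+F   [E ::= E + F]
E+F+F+F ⇒ F+F+F+F   [E ::= F]
F+F+F+F ⇒ n+F+F+F   [F ::= n]
n+F+F+F ⇒ n+(E)+F+F   [F ::= ( E )]
n+(E)+F+F ⇒ n+(F)+F+F   [E ::= F]
n+(F)+F+F ⇒ n+(n)+F+F   [F ::= n]
n+(n)+F+F ⇒ n+(n)+(E)+F   [F ::= ( E )]
n+(n)+(E)+F ⇒ n+(n)+(F)+F   [E ::= F]
n+(n)+(F)+F ⇒ n+(n)+(n)+F   [F ::= n]
n+(n)+(n)+F ⇒ n+(n)+(n)+(E)   [F ::= ( E )]
n+(n)+(n)+(E) ⇒ n+(n)+(n)+(F)   [E ::= F]
n+(n)+(n)+(F) ⇒ n+(n)+(n)+(n)   [F ::= n]

E⇒E+F⇒E+F+F⇒E+F+F+F⇒F+F+F+F⇒n+F+F+F⇒n+(E)+F+F⇒n+(F)+F+F⇒n+(n)+F+F⇒n+(n)+(E)+F⇒n+(n)+(F)+F⇒n+(n)+(n)+F⇒n+(n)+(n)+(E)⇒n+(n)+(n)+(F)⇒n+(n)+(n)+(n)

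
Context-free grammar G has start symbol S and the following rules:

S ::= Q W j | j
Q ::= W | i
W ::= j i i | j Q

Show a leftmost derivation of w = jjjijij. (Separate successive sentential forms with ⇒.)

S ⇒ QWj ⇒ WWj ⇒ jQWj ⇒ jWWj ⇒ jjQWj ⇒ jjWWj ⇒ jjjQWj ⇒ jjjiWj ⇒ jjjijQj ⇒ jjjijij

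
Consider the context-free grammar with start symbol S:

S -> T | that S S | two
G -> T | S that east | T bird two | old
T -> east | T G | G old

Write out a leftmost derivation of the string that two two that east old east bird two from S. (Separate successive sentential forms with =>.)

S => T => T G => G old G => S that east old G => that S S that east old G => that two S that east old G => that two two that east old G => that two two that east old T bird two => that two two that east old east bird two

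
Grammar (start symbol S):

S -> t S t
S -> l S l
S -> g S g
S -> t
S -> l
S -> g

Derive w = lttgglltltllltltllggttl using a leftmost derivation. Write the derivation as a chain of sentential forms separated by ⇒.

S ⇒ lSl ⇒ ltStl ⇒ lttSttl ⇒ lttgSgttl ⇒ lttggSggttl ⇒ lttgglSlggttl ⇒ lttggllSllggttl ⇒ lttgglltStllggttl ⇒ lttgglltlSltllggttl ⇒ lttgglltltStltllggttl ⇒ lttgglltltlSltltllggttl ⇒ lttgglltltllltltllggttl

S ⇒ lSl   [S -> l S l]
lSl ⇒ ltStl   [S -> t S t]
ltStl ⇒ lttSttl   [S -> t S t]
lttSttl ⇒ lttgSgttl   [S -> g S g]
lttgSgttl ⇒ lttggSggttl   [S -> g S g]
lttggSggttl ⇒ lttgglSlggttl   [S -> l S l]
lttgglSlggttl ⇒ lttggllSllggttl   [S -> l S l]
lttggllSllggttl ⇒ lttgglltStllggttl   [S -> t S t]
lttgglltStllggttl ⇒ lttgglltlSltllggttl   [S -> l S l]
lttgglltlSltllggttl ⇒ lttgglltltStltllggttl   [S -> t S t]
lttgglltltStltllggttl ⇒ lttgglltltlSltltllggttl   [S -> l S l]
lttgglltltlSltltllggttl ⇒ lttgglltltllltltllggttl   [S -> l]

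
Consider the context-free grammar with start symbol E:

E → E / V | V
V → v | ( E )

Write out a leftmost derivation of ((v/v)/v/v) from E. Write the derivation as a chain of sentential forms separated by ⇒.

E ⇒ V ⇒ (E) ⇒ (E/V) ⇒ (E/V/V) ⇒ (V/V/V) ⇒ ((E)/V/V) ⇒ ((E/V)/V/V) ⇒ ((V/V)/V/V) ⇒ ((v/V)/V/V) ⇒ ((v/v)/V/V) ⇒ ((v/v)/v/V) ⇒ ((v/v)/v/v)

E ⇒ V   [E → V]
V ⇒ (E)   [V → ( E )]
(E) ⇒ (E/V)   [E → E / V]
(E/V) ⇒ (E/V/V)   [E → E / V]
(E/V/V) ⇒ (V/V/V)   [E → V]
(V/V/V) ⇒ ((E)/V/V)   [V → ( E )]
((E)/V/V) ⇒ ((E/V)/V/V)   [E → E / V]
((E/V)/V/V) ⇒ ((V/V)/V/V)   [E → V]
((V/V)/V/V) ⇒ ((v/V)/V/V)   [V → v]
((v/V)/V/V) ⇒ ((v/v)/V/V)   [V → v]
((v/v)/V/V) ⇒ ((v/v)/v/V)   [V → v]
((v/v)/v/V) ⇒ ((v/v)/v/v)   [V → v]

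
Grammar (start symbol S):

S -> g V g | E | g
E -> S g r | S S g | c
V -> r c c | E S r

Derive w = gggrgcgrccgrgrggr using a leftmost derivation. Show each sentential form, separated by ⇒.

S ⇒ E   [S -> E]
E ⇒ Sgr   [E -> S g r]
Sgr ⇒ gVggr   [S -> g V g]
gVggr ⇒ gESrggr   [V -> E S r]
gESrggr ⇒ gSgrSrggr   [E -> S g r]
gSgrSrggr ⇒ gggrSrggr   [S -> g]
gggrSrggr ⇒ gggrgVgrggr   [S -> g V g]
gggrgVgrggr ⇒ gggrgESrgrggr   [V -> E S r]
gggrgESrgrggr ⇒ gggrgcSrgrggr   [E -> c]
gggrgcSrgrggr ⇒ gggrgcgVgrgrggr   [S -> g V g]
gggrgcgVgrgrggr ⇒ gggrgcgrccgrgrggr   [V -> r c c]

S ⇒ E ⇒ Sgr ⇒ gVggr ⇒ gESrggr ⇒ gSgrSrggr ⇒ gggrSrggr ⇒ gggrgVgrggr ⇒ gggrgESrgrggr ⇒ gggrgcSrgrggr ⇒ gggrgcgVgrgrggr ⇒ gggrgcgrccgrgrggr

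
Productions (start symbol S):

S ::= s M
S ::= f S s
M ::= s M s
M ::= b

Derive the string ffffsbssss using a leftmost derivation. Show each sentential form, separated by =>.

S => fSs => ffSss => fffSsss => ffffSssss => ffffsMssss => ffffsbssss

S => fSs   [S ::= f S s]
fSs => ffSss   [S ::= f S s]
ffSss => fffSsss   [S ::= f S s]
fffSsss => ffffSssss   [S ::= f S s]
ffffSssss => ffffsMssss   [S ::= s M]
ffffsMssss => ffffsbssss   [M ::= b]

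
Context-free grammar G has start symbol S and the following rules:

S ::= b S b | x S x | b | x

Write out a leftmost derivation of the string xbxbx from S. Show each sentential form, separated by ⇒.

S ⇒ xSx   [S ::= x S x]
xSx ⇒ xbSbx   [S ::= b S b]
xbSbx ⇒ xbxbx   [S ::= x]

S ⇒ xSx ⇒ xbSbx ⇒ xbxbx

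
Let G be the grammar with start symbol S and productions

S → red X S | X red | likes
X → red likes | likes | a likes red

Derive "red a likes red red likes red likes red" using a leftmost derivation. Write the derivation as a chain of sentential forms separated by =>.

S => red X S   [S → red X S]
red X S => red a likes red S   [X → a likes red]
red a likes red S => red a likes red red X S   [S → red X S]
red a likes red red X S => red a likes red red likes S   [X → likes]
red a likes red red likes S => red a likes red red likes X red   [S → X red]
red a likes red red likes X red => red a likes red red likes red likes red   [X → red likes]

S => red X S => red a likes red S => red a likes red red X S => red a likes red red likes S => red a likes red red likes X red => red a likes red red likes red likes red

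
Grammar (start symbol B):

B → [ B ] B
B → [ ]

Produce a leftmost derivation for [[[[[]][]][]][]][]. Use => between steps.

B => [B]B => [[B]B]B => [[[B]B]B]B => [[[[B]B]B]B]B => [[[[[]]B]B]B]B => [[[[[]][]]B]B]B => [[[[[]][]][]]B]B => [[[[[]][]][]][]]B => [[[[[]][]][]][]][]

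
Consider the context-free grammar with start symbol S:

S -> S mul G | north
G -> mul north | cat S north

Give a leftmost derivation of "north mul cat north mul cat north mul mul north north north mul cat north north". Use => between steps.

S => S mul G   [S -> S mul G]
S mul G => S mul G mul G   [S -> S mul G]
S mul G mul G => north mul G mul G   [S -> north]
north mul G mul G => north mul cat S north mul G   [G -> cat S north]
north mul cat S north mul G => north mul cat S mul G north mul G   [S -> S mul G]
north mul cat S mul G north mul G => north mul cat north mul G north mul G   [S -> north]
north mul cat north mul G north mul G => north mul cat north mul cat S north north mul G   [G -> cat S north]
north mul cat north mul cat S north north mul G => north mul cat north mul cat S mul G north north mul G   [S -> S mul G]
north mul cat north mul cat S mul G north north mul G => north mul cat north mul cat north mul G north north mul G   [S -> north]
north mul cat north mul cat north mul G north north mul G => north mul cat north mul cat north mul mul north north north mul G   [G -> mul north]
north mul cat north mul cat north mul mul north north north mul G => north mul cat north mul cat north mul mul north north north mul cat S north   [G -> cat S north]
north mul cat north mul cat north mul mul north north north mul cat S north => north mul cat north mul cat north mul mul north north north mul cat north north   [S -> north]

S => S mul G => S mul G mul G => north mul G mul G => north mul cat S north mul G => north mul cat S mul G north mul G => north mul cat north mul G north mul G => north mul cat north mul cat S north north mul G => north mul cat north mul cat S mul G north north mul G => north mul cat north mul cat north mul G north north mul G => north mul cat north mul cat north mul mul north north north mul G => north mul cat north mul cat north mul mul north north north mul cat S north => north mul cat north mul cat north mul mul north north north mul cat north north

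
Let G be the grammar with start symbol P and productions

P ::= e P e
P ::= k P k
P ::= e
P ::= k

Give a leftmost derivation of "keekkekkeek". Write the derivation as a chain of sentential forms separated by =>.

P => kPk   [P ::= k P k]
kPk => kePek   [P ::= e P e]
kePek => keePeek   [P ::= e P e]
keePeek => keekPkeek   [P ::= k P k]
keekPkeek => keekkPkkeek   [P ::= k P k]
keekkPkkeek => keekkekkeek   [P ::= e]

P => kPk => kePek => keePeek => keekPkeek => keekkPkkeek => keekkekkeek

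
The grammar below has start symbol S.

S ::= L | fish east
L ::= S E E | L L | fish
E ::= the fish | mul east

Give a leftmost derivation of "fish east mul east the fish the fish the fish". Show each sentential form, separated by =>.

S => L => S E E => L E E => S E E E E => fish east E E E E => fish east mul east E E E => fish east mul east the fish E E => fish east mul east the fish the fish E => fish east mul east the fish the fish the fish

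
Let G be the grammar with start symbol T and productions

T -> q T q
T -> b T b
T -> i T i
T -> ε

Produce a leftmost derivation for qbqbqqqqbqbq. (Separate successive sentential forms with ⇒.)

T⇒qTq⇒qbTbq⇒qbqTqbq⇒qbqbTbqbq⇒qbqbqTqbqbq⇒qbqbqqTqqbqbq⇒qbqbqqqqbqbq

T ⇒ qTq   [T -> q T q]
qTq ⇒ qbTbq   [T -> b T b]
qbTbq ⇒ qbqTqbq   [T -> q T q]
qbqTqbq ⇒ qbqbTbqbq   [T -> b T b]
qbqbTbqbq ⇒ qbqbqTqbqbq   [T -> q T q]
qbqbqTqbqbq ⇒ qbqbqqTqqbqbq   [T -> q T q]
qbqbqqTqqbqbq ⇒ qbqbqqqqbqbq   [T -> ε]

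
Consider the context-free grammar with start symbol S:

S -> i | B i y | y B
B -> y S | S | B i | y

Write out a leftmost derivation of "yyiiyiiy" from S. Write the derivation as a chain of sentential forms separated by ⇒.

S ⇒ Biy ⇒ Biiy ⇒ ySiiy ⇒ yBiyiiy ⇒ yBiiyiiy ⇒ yyiiyiiy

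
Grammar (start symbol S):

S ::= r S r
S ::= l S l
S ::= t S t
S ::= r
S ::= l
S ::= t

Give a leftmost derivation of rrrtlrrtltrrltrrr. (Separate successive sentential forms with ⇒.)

S ⇒ rSr ⇒ rrSrr ⇒ rrrSrrr ⇒ rrrtStrrr ⇒ rrrtlSltrrr ⇒ rrrtlrSrltrrr ⇒ rrrtlrrSrrltrrr ⇒ rrrtlrrtStrrltrrr ⇒ rrrtlrrtltrrltrrr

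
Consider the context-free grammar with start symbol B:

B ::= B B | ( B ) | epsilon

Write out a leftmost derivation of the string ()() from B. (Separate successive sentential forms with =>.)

B => BB => BBB => BBBB => (B)BBB => ()BBB => ()(B)BB => ()()BB => ()()B => ()()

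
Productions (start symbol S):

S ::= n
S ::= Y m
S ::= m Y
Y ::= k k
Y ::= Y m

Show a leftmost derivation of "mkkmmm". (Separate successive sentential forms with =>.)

S => mY => mYm => mYmm => mYmmm => mkkmmm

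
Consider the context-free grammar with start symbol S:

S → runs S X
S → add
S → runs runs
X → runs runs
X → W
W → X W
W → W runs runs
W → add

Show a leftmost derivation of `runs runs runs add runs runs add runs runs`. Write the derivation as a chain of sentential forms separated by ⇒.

S ⇒ runs S X ⇒ runs runs runs X ⇒ runs runs runs W ⇒ runs runs runs W runs runs ⇒ runs runs runs X W runs runs ⇒ runs runs runs W W runs runs ⇒ runs runs runs W runs runs W runs runs ⇒ runs runs runs add runs runs W runs runs ⇒ runs runs runs add runs runs add runs runs

S ⇒ runs S X   [S → runs S X]
runs S X ⇒ runs runs runs X   [S → runs runs]
runs runs runs X ⇒ runs runs runs W   [X → W]
runs runs runs W ⇒ runs runs runs W runs runs   [W → W runs runs]
runs runs runs W runs runs ⇒ runs runs runs X W runs runs   [W → X W]
runs runs runs X W runs runs ⇒ runs runs runs W W runs runs   [X → W]
runs runs runs W W runs runs ⇒ runs runs runs W runs runs W runs runs   [W → W runs runs]
runs runs runs W runs runs W runs runs ⇒ runs runs runs add runs runs W runs runs   [W → add]
runs runs runs add runs runs W runs runs ⇒ runs runs runs add runs runs add runs runs   [W → add]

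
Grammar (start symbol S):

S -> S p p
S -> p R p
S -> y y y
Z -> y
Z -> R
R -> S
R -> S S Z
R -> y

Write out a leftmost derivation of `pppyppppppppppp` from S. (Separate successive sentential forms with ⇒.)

S ⇒ Spp ⇒ Spppp ⇒ Spppppp ⇒ pRppppppp ⇒ pSppppppp ⇒ pSppppppppp ⇒ ppRpppppppppp ⇒ ppSpppppppppp ⇒ pppRppppppppppp ⇒ pppyppppppppppp

S ⇒ Spp   [S -> S p p]
Spp ⇒ Spppp   [S -> S p p]
Spppp ⇒ Spppppp   [S -> S p p]
Spppppp ⇒ pRppppppp   [S -> p R p]
pRppppppp ⇒ pSppppppp   [R -> S]
pSppppppp ⇒ pSppppppppp   [S -> S p p]
pSppppppppp ⇒ ppRpppppppppp   [S -> p R p]
ppRpppppppppp ⇒ ppSpppppppppp   [R -> S]
ppSpppppppppp ⇒ pppRppppppppppp   [S -> p R p]
pppRppppppppppp ⇒ pppyppppppppppp   [R -> y]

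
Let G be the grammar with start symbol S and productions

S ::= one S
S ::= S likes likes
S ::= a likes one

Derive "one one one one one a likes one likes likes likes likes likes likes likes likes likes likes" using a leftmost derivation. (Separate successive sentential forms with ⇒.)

S ⇒ one S ⇒ one one S ⇒ one one S likes likes ⇒ one one S likes likes likes likes ⇒ one one S likes likes likes likes likes likes ⇒ one one S likes likes likes likes likes likes likes likes ⇒ one one one S likes likes likes likes likes likes likes likes ⇒ one one one S likes likes likes likes likes likes likes likes likes likes ⇒ one one one one S likes likes likes likes likes likes likes likes likes likes ⇒ one one one one one S likes likes likes likes likes likes likes likes likes likes ⇒ one one one one one a likes one likes likes likes likes likes likes likes likes likes likes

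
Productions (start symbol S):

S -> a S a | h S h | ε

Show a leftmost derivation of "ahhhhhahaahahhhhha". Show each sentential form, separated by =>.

S=>aSa=>ahSha=>ahhShha=>ahhhShhha=>ahhhhShhhha=>ahhhhhShhhhha=>ahhhhhaSahhhhha=>ahhhhhahShahhhhha=>ahhhhhahaSahahhhhha=>ahhhhhahaahahhhhha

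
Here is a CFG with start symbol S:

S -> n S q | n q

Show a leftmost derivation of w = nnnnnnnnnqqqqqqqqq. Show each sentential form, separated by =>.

S=>nSq=>nnSqq=>nnnSqqq=>nnnnSqqqq=>nnnnnSqqqqq=>nnnnnnSqqqqqq=>nnnnnnnSqqqqqqq=>nnnnnnnnSqqqqqqqq=>nnnnnnnnnqqqqqqqqq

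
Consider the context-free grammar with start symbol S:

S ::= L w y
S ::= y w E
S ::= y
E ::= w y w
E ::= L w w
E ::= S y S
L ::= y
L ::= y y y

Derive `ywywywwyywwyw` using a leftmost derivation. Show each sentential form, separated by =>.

S=>ywE=>ywSyS=>ywywEyS=>ywywLwwyS=>ywywywwyS=>ywywywwyywE=>ywywywwyywwyw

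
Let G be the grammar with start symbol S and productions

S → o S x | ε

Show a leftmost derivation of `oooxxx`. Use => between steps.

S => oSx   [S → o S x]
oSx => ooSxx   [S → o S x]
ooSxx => oooSxxx   [S → o S x]
oooSxxx => oooxxx   [S → ε]

S => oSx => ooSxx => oooSxxx => oooxxx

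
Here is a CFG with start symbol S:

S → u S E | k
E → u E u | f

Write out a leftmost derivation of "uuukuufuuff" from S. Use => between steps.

S=>uSE=>uuSEE=>uuuSEEE=>uuukEEE=>uuukuEuEE=>uuukuuEuuEE=>uuukuufuuEE=>uuukuufuufE=>uuukuufuuff

S => uSE   [S → u S E]
uSE => uuSEE   [S → u S E]
uuSEE => uuuSEEE   [S → u S E]
uuuSEEE => uuukEEE   [S → k]
uuukEEE => uuukuEuEE   [E → u E u]
uuukuEuEE => uuukuuEuuEE   [E → u E u]
uuukuuEuuEE => uuukuufuuEE   [E → f]
uuukuufuuEE => uuukuufuufE   [E → f]
uuukuufuufE => uuukuufuuff   [E → f]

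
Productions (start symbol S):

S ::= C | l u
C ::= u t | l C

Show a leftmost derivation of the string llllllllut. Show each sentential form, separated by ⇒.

S ⇒ C ⇒ lC ⇒ llC ⇒ lllC ⇒ llllC ⇒ lllllC ⇒ llllllC ⇒ lllllllC ⇒ llllllllC ⇒ llllllllut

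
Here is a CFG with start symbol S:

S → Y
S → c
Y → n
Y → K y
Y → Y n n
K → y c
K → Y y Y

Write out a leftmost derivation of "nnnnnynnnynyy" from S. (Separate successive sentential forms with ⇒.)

S ⇒ Y ⇒ Ky ⇒ YyYy ⇒ YnnyYy ⇒ YnnnnyYy ⇒ nnnnnyYy ⇒ nnnnnyKyy ⇒ nnnnnyYyYyy ⇒ nnnnnyYnnyYyy ⇒ nnnnnynnnyYyy ⇒ nnnnnynnnynyy

S ⇒ Y   [S → Y]
Y ⇒ Ky   [Y → K y]
Ky ⇒ YyYy   [K → Y y Y]
YyYy ⇒ YnnyYy   [Y → Y n n]
YnnyYy ⇒ YnnnnyYy   [Y → Y n n]
YnnnnyYy ⇒ nnnnnyYy   [Y → n]
nnnnnyYy ⇒ nnnnnyKyy   [Y → K y]
nnnnnyKyy ⇒ nnnnnyYyYyy   [K → Y y Y]
nnnnnyYyYyy ⇒ nnnnnyYnnyYyy   [Y → Y n n]
nnnnnyYnnyYyy ⇒ nnnnnynnnyYyy   [Y → n]
nnnnnynnnyYyy ⇒ nnnnnynnnynyy   [Y → n]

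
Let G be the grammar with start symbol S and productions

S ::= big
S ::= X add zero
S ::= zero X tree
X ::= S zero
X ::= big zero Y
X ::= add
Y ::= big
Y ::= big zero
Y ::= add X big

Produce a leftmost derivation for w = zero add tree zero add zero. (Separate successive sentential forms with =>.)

S => X add zero => S zero add zero => zero X tree zero add zero => zero add tree zero add zero

S => X add zero   [S ::= X add zero]
X add zero => S zero add zero   [X ::= S zero]
S zero add zero => zero X tree zero add zero   [S ::= zero X tree]
zero X tree zero add zero => zero add tree zero add zero   [X ::= add]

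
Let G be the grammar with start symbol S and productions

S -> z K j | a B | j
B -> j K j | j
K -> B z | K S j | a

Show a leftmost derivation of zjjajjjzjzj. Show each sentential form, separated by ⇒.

S⇒zKj⇒zBzj⇒zjKjzj⇒zjBzjzj⇒zjjKjzjzj⇒zjjKSjjzjzj⇒zjjaSjjzjzj⇒zjjajjjzjzj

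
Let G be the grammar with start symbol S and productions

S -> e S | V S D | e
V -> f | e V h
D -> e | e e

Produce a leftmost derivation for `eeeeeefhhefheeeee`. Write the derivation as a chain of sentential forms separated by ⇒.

S ⇒ eS   [S -> e S]
eS ⇒ eeS   [S -> e S]
eeS ⇒ eeeS   [S -> e S]
eeeS ⇒ eeeeS   [S -> e S]
eeeeS ⇒ eeeeVSD   [S -> V S D]
eeeeVSD ⇒ eeeeeVhSD   [V -> e V h]
eeeeeVhSD ⇒ eeeeeeVhhSD   [V -> e V h]
eeeeeeVhhSD ⇒ eeeeeefhhSD   [V -> f]
eeeeeefhhSD ⇒ eeeeeefhhVSDD   [S -> V S D]
eeeeeefhhVSDD ⇒ eeeeeefhheVhSDD   [V -> e V h]
eeeeeefhheVhSDD ⇒ eeeeeefhhefhSDD   [V -> f]
eeeeeefhhefhSDD ⇒ eeeeeefhhefheDD   [S -> e]
eeeeeefhhefheDD ⇒ eeeeeefhhefheeeD   [D -> e e]
eeeeeefhhefheeeD ⇒ eeeeeefhhefheeeee   [D -> e e]

S ⇒ eS ⇒ eeS ⇒ eeeS ⇒ eeeeS ⇒ eeeeVSD ⇒ eeeeeVhSD ⇒ eeeeeeVhhSD ⇒ eeeeeefhhSD ⇒ eeeeeefhhVSDD ⇒ eeeeeefhheVhSDD ⇒ eeeeeefhhefhSDD ⇒ eeeeeefhhefheDD ⇒ eeeeeefhhefheeeD ⇒ eeeeeefhhefheeeee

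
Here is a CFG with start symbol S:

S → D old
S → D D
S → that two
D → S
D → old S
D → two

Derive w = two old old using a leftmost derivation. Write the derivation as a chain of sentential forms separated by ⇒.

S ⇒ D old ⇒ S old ⇒ D old old ⇒ two old old

S ⇒ D old   [S → D old]
D old ⇒ S old   [D → S]
S old ⇒ D old old   [S → D old]
D old old ⇒ two old old   [D → two]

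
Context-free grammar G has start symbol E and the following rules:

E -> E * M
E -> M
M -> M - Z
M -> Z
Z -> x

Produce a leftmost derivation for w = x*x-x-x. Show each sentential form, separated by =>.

E => E*M   [E -> E * M]
E*M => M*M   [E -> M]
M*M => Z*M   [M -> Z]
Z*M => x*M   [Z -> x]
x*M => x*M-Z   [M -> M - Z]
x*M-Z => x*M-Z-Z   [M -> M - Z]
x*M-Z-Z => x*Z-Z-Z   [M -> Z]
x*Z-Z-Z => x*x-Z-Z   [Z -> x]
x*x-Z-Z => x*x-x-Z   [Z -> x]
x*x-x-Z => x*x-x-x   [Z -> x]

E=>E*M=>M*M=>Z*M=>x*M=>x*M-Z=>x*M-Z-Z=>x*Z-Z-Z=>x*x-Z-Z=>x*x-x-Z=>x*x-x-x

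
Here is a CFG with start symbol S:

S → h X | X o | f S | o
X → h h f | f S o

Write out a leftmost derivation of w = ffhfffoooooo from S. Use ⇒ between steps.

S ⇒ Xo   [S → X o]
Xo ⇒ fSoo   [X → f S o]
fSoo ⇒ fXooo   [S → X o]
fXooo ⇒ ffSoooo   [X → f S o]
ffSoooo ⇒ ffhXoooo   [S → h X]
ffhXoooo ⇒ ffhfSooooo   [X → f S o]
ffhfSooooo ⇒ ffhffSooooo   [S → f S]
ffhffSooooo ⇒ ffhfffSooooo   [S → f S]
ffhfffSooooo ⇒ ffhfffoooooo   [S → o]

S⇒Xo⇒fSoo⇒fXooo⇒ffSoooo⇒ffhXoooo⇒ffhfSooooo⇒ffhffSooooo⇒ffhfffSooooo⇒ffhfffoooooo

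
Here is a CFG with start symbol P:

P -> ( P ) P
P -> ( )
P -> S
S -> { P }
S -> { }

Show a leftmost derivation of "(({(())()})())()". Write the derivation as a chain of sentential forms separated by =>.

P => (P)P => ((P)P)P => ((S)P)P => (({P})P)P => (({(P)P})P)P => (({(())P})P)P => (({(())()})P)P => (({(())()})())P => (({(())()})())()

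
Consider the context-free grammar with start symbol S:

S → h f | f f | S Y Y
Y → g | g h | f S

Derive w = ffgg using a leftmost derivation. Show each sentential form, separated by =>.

S => SYY => ffYY => ffgY => ffgg

S => SYY   [S → S Y Y]
SYY => ffYY   [S → f f]
ffYY => ffgY   [Y → g]
ffgY => ffgg   [Y → g]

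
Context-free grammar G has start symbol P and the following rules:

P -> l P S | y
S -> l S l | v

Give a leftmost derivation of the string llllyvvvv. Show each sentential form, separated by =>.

P => lPS => llPSS => lllPSSS => llllPSSSS => llllySSSS => llllyvSSS => llllyvvSS => llllyvvvS => llllyvvvv

P => lPS   [P -> l P S]
lPS => llPSS   [P -> l P S]
llPSS => lllPSSS   [P -> l P S]
lllPSSS => llllPSSSS   [P -> l P S]
llllPSSSS => llllySSSS   [P -> y]
llllySSSS => llllyvSSS   [S -> v]
llllyvSSS => llllyvvSS   [S -> v]
llllyvvSS => llllyvvvS   [S -> v]
llllyvvvS => llllyvvvv   [S -> v]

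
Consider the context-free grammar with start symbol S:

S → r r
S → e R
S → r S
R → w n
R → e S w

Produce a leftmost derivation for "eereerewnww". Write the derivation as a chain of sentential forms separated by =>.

S => eR => eeSw => eerSw => eereRw => eereeSww => eereerSww => eereereRww => eereerewnww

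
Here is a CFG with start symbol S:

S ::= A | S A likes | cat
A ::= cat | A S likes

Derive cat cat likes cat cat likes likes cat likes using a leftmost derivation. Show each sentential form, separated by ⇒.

S ⇒ A   [S ::= A]
A ⇒ A S likes   [A ::= A S likes]
A S likes ⇒ A S likes S likes   [A ::= A S likes]
A S likes S likes ⇒ A S likes S likes S likes   [A ::= A S likes]
A S likes S likes S likes ⇒ cat S likes S likes S likes   [A ::= cat]
cat S likes S likes S likes ⇒ cat cat likes S likes S likes   [S ::= cat]
cat cat likes S likes S likes ⇒ cat cat likes A likes S likes   [S ::= A]
cat cat likes A likes S likes ⇒ cat cat likes A S likes likes S likes   [A ::= A S likes]
cat cat likes A S likes likes S likes ⇒ cat cat likes cat S likes likes S likes   [A ::= cat]
cat cat likes cat S likes likes S likes ⇒ cat cat likes cat A likes likes S likes   [S ::= A]
cat cat likes cat A likes likes S likes ⇒ cat cat likes cat cat likes likes S likes   [A ::= cat]
cat cat likes cat cat likes likes S likes ⇒ cat cat likes cat cat likes likes cat likes   [S ::= cat]

S ⇒ A ⇒ A S likes ⇒ A S likes S likes ⇒ A S likes S likes S likes ⇒ cat S likes S likes S likes ⇒ cat cat likes S likes S likes ⇒ cat cat likes A likes S likes ⇒ cat cat likes A S likes likes S likes ⇒ cat cat likes cat S likes likes S likes ⇒ cat cat likes cat A likes likes S likes ⇒ cat cat likes cat cat likes likes S likes ⇒ cat cat likes cat cat likes likes cat likes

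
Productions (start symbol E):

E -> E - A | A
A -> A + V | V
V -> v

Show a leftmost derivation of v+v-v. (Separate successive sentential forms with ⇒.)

E ⇒ E-A   [E -> E - A]
E-A ⇒ A-A   [E -> A]
A-A ⇒ A+V-A   [A -> A + V]
A+V-A ⇒ V+V-A   [A -> V]
V+V-A ⇒ v+V-A   [V -> v]
v+V-A ⇒ v+v-A   [V -> v]
v+v-A ⇒ v+v-V   [A -> V]
v+v-V ⇒ v+v-v   [V -> v]

E⇒E-A⇒A-A⇒A+V-A⇒V+V-A⇒v+V-A⇒v+v-A⇒v+v-V⇒v+v-v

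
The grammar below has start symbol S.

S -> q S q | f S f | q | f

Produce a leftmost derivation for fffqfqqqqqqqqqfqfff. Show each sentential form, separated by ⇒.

S⇒fSf⇒ffSff⇒fffSfff⇒fffqSqfff⇒fffqfSfqfff⇒fffqfqSqfqfff⇒fffqfqqSqqfqfff⇒fffqfqqqSqqqfqfff⇒fffqfqqqqSqqqqfqfff⇒fffqfqqqqqqqqqfqfff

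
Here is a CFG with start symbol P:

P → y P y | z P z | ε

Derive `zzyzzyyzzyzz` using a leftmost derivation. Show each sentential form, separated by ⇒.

P ⇒ zPz   [P → z P z]
zPz ⇒ zzPzz   [P → z P z]
zzPzz ⇒ zzyPyzz   [P → y P y]
zzyPyzz ⇒ zzyzPzyzz   [P → z P z]
zzyzPzyzz ⇒ zzyzzPzzyzz   [P → z P z]
zzyzzPzzyzz ⇒ zzyzzyPyzzyzz   [P → y P y]
zzyzzyPyzzyzz ⇒ zzyzzyyzzyzz   [P → ε]

P ⇒ zPz ⇒ zzPzz ⇒ zzyPyzz ⇒ zzyzPzyzz ⇒ zzyzzPzzyzz ⇒ zzyzzyPyzzyzz ⇒ zzyzzyyzzyzz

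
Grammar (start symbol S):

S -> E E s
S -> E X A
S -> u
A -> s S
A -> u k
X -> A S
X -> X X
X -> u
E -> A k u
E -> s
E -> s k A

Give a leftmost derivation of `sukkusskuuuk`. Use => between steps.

S=>EXA=>AkuXA=>sSkuXA=>sEEskuXA=>sAkuEskuXA=>sukkuEskuXA=>sukkusskuXA=>sukkusskuuA=>sukkusskuuuk

S => EXA   [S -> E X A]
EXA => AkuXA   [E -> A k u]
AkuXA => sSkuXA   [A -> s S]
sSkuXA => sEEskuXA   [S -> E E s]
sEEskuXA => sAkuEskuXA   [E -> A k u]
sAkuEskuXA => sukkuEskuXA   [A -> u k]
sukkuEskuXA => sukkusskuXA   [E -> s]
sukkusskuXA => sukkusskuuA   [X -> u]
sukkusskuuA => sukkusskuuuk   [A -> u k]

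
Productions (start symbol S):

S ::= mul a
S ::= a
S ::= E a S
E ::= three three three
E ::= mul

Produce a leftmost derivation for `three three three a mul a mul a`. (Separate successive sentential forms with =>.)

S => E a S => three three three a S => three three three a E a S => three three three a mul a S => three three three a mul a mul a

S => E a S   [S ::= E a S]
E a S => three three three a S   [E ::= three three three]
three three three a S => three three three a E a S   [S ::= E a S]
three three three a E a S => three three three a mul a S   [E ::= mul]
three three three a mul a S => three three three a mul a mul a   [S ::= mul a]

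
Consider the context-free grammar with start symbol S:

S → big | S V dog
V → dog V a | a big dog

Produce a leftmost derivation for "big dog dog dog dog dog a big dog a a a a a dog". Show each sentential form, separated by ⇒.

S ⇒ S V dog   [S → S V dog]
S V dog ⇒ big V dog   [S → big]
big V dog ⇒ big dog V a dog   [V → dog V a]
big dog V a dog ⇒ big dog dog V a a dog   [V → dog V a]
big dog dog V a a dog ⇒ big dog dog dog V a a a dog   [V → dog V a]
big dog dog dog V a a a dog ⇒ big dog dog dog dog V a a a a dog   [V → dog V a]
big dog dog dog dog V a a a a dog ⇒ big dog dog dog dog dog V a a a a a dog   [V → dog V a]
big dog dog dog dog dog V a a a a a dog ⇒ big dog dog dog dog dog a big dog a a a a a dog   [V → a big dog]

S ⇒ S V dog ⇒ big V dog ⇒ big dog V a dog ⇒ big dog dog V a a dog ⇒ big dog dog dog V a a a dog ⇒ big dog dog dog dog V a a a a dog ⇒ big dog dog dog dog dog V a a a a a dog ⇒ big dog dog dog dog dog a big dog a a a a a dog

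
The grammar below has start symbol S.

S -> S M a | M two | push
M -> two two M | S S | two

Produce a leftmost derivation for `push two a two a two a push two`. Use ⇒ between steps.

S ⇒ M two ⇒ S S two ⇒ S M a S two ⇒ S M a M a S two ⇒ S M a M a M a S two ⇒ push M a M a M a S two ⇒ push two a M a M a S two ⇒ push two a two a M a S two ⇒ push two a two a two a S two ⇒ push two a two a two a push two

S ⇒ M two   [S -> M two]
M two ⇒ S S two   [M -> S S]
S S two ⇒ S M a S two   [S -> S M a]
S M a S two ⇒ S M a M a S two   [S -> S M a]
S M a M a S two ⇒ S M a M a M a S two   [S -> S M a]
S M a M a M a S two ⇒ push M a M a M a S two   [S -> push]
push M a M a M a S two ⇒ push two a M a M a S two   [M -> two]
push two a M a M a S two ⇒ push two a two a M a S two   [M -> two]
push two a two a M a S two ⇒ push two a two a two a S two   [M -> two]
push two a two a two a S two ⇒ push two a two a two a push two   [S -> push]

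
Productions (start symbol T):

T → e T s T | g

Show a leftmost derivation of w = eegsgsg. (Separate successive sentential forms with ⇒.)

T ⇒ eTsT ⇒ eeTsTsT ⇒ eegsTsT ⇒ eegsgsT ⇒ eegsgsg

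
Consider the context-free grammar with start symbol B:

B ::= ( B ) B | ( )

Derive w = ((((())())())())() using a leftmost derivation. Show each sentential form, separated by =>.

B => (B)B => ((B)B)B => (((B)B)B)B => ((((B)B)B)B)B => ((((())B)B)B)B => ((((())())B)B)B => ((((())())())B)B => ((((())())())())B => ((((())())())())()

B => (B)B   [B ::= ( B ) B]
(B)B => ((B)B)B   [B ::= ( B ) B]
((B)B)B => (((B)B)B)B   [B ::= ( B ) B]
(((B)B)B)B => ((((B)B)B)B)B   [B ::= ( B ) B]
((((B)B)B)B)B => ((((())B)B)B)B   [B ::= ( )]
((((())B)B)B)B => ((((())())B)B)B   [B ::= ( )]
((((())())B)B)B => ((((())())())B)B   [B ::= ( )]
((((())())())B)B => ((((())())())())B   [B ::= ( )]
((((())())())())B => ((((())())())())()   [B ::= ( )]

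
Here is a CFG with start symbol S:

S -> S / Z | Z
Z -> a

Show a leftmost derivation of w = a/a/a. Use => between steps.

S => S/Z => S/Z/Z => Z/Z/Z => a/Z/Z => a/a/Z => a/a/a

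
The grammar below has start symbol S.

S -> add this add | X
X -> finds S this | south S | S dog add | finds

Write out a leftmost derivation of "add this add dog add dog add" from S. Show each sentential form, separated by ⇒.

S ⇒ X   [S -> X]
X ⇒ S dog add   [X -> S dog add]
S dog add ⇒ X dog add   [S -> X]
X dog add ⇒ S dog add dog add   [X -> S dog add]
S dog add dog add ⇒ add this add dog add dog add   [S -> add this add]

S ⇒ X ⇒ S dog add ⇒ X dog add ⇒ S dog add dog add ⇒ add this add dog add dog add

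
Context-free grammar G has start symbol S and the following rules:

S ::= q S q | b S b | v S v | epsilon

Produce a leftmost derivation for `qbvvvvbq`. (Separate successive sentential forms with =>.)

S => qSq => qbSbq => qbvSvbq => qbvvSvvbq => qbvvvvbq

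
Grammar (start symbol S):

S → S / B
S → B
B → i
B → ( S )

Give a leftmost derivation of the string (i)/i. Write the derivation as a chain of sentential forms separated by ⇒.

S ⇒ S/B   [S → S / B]
S/B ⇒ B/B   [S → B]
B/B ⇒ (S)/B   [B → ( S )]
(S)/B ⇒ (B)/B   [S → B]
(B)/B ⇒ (i)/B   [B → i]
(i)/B ⇒ (i)/i   [B → i]

S ⇒ S/B ⇒ B/B ⇒ (S)/B ⇒ (B)/B ⇒ (i)/B ⇒ (i)/i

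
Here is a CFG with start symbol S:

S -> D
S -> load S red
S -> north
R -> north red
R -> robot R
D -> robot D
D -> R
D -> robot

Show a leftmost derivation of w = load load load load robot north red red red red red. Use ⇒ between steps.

S ⇒ load S red ⇒ load load S red red ⇒ load load load S red red red ⇒ load load load load S red red red red ⇒ load load load load D red red red red ⇒ load load load load R red red red red ⇒ load load load load robot R red red red red ⇒ load load load load robot north red red red red red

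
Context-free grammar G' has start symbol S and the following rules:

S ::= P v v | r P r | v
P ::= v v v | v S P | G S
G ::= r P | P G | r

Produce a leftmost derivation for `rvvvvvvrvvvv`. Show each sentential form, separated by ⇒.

S ⇒ Pvv ⇒ GSvv ⇒ rPSvv ⇒ rvSPSvv ⇒ rvPvvPSvv ⇒ rvvvvvvPSvv ⇒ rvvvvvvGSSvv ⇒ rvvvvvvrSSvv ⇒ rvvvvvvrvSvv ⇒ rvvvvvvrvvvv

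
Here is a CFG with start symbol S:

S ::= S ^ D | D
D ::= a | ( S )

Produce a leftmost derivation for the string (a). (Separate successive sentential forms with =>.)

S => D   [S ::= D]
D => (S)   [D ::= ( S )]
(S) => (D)   [S ::= D]
(D) => (a)   [D ::= a]

S => D => (S) => (D) => (a)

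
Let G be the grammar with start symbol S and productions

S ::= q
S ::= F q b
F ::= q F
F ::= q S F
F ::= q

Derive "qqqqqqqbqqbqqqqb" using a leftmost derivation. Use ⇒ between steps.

S ⇒ Fqb ⇒ qSFqb ⇒ qFqbFqb ⇒ qqSFqbFqb ⇒ qqFqbFqbFqb ⇒ qqqSFqbFqbFqb ⇒ qqqqFqbFqbFqb ⇒ qqqqqFqbFqbFqb ⇒ qqqqqqqbFqbFqb ⇒ qqqqqqqbqqbFqb ⇒ qqqqqqqbqqbqSFqb ⇒ qqqqqqqbqqbqqFqb ⇒ qqqqqqqbqqbqqqqb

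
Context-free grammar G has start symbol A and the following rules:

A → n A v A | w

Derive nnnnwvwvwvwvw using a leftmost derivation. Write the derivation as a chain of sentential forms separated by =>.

A => nAvA   [A → n A v A]
nAvA => nnAvAvA   [A → n A v A]
nnAvAvA => nnnAvAvAvA   [A → n A v A]
nnnAvAvAvA => nnnnAvAvAvAvA   [A → n A v A]
nnnnAvAvAvAvA => nnnnwvAvAvAvA   [A → w]
nnnnwvAvAvAvA => nnnnwvwvAvAvA   [A → w]
nnnnwvwvAvAvA => nnnnwvwvwvAvA   [A → w]
nnnnwvwvwvAvA => nnnnwvwvwvwvA   [A → w]
nnnnwvwvwvwvA => nnnnwvwvwvwvw   [A → w]

A => nAvA => nnAvAvA => nnnAvAvAvA => nnnnAvAvAvAvA => nnnnwvAvAvAvA => nnnnwvwvAvAvA => nnnnwvwvwvAvA => nnnnwvwvwvwvA => nnnnwvwvwvwvw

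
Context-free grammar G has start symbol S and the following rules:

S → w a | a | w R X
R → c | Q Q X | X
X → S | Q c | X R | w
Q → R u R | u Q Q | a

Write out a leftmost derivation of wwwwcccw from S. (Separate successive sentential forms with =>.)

S => wRX => wXX => wXRX => wXRRX => wXRRRX => wSRRRX => wwRXRRRX => wwXXRRRX => wwwXRRRX => wwwwRRRX => wwwwcRRX => wwwwccRX => wwwwcccX => wwwwcccw

S => wRX   [S → w R X]
wRX => wXX   [R → X]
wXX => wXRX   [X → X R]
wXRX => wXRRX   [X → X R]
wXRRX => wXRRRX   [X → X R]
wXRRRX => wSRRRX   [X → S]
wSRRRX => wwRXRRRX   [S → w R X]
wwRXRRRX => wwXXRRRX   [R → X]
wwXXRRRX => wwwXRRRX   [X → w]
wwwXRRRX => wwwwRRRX   [X → w]
wwwwRRRX => wwwwcRRX   [R → c]
wwwwcRRX => wwwwccRX   [R → c]
wwwwccRX => wwwwcccX   [R → c]
wwwwcccX => wwwwcccw   [X → w]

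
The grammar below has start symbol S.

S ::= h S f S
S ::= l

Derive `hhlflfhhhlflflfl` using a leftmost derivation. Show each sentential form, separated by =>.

S => hSfS => hhSfSfS => hhlfSfS => hhlflfS => hhlflfhSfS => hhlflfhhSfSfS => hhlflfhhhSfSfSfS => hhlflfhhhlfSfSfS => hhlflfhhhlflfSfS => hhlflfhhhlflflfS => hhlflfhhhlflflfl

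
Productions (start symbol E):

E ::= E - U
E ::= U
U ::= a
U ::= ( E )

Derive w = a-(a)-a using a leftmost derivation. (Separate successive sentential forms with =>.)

E => E-U => E-U-U => U-U-U => a-U-U => a-(E)-U => a-(U)-U => a-(a)-U => a-(a)-a

E => E-U   [E ::= E - U]
E-U => E-U-U   [E ::= E - U]
E-U-U => U-U-U   [E ::= U]
U-U-U => a-U-U   [U ::= a]
a-U-U => a-(E)-U   [U ::= ( E )]
a-(E)-U => a-(U)-U   [E ::= U]
a-(U)-U => a-(a)-U   [U ::= a]
a-(a)-U => a-(a)-a   [U ::= a]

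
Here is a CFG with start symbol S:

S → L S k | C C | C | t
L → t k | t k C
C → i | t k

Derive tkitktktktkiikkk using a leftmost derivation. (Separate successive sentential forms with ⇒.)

S ⇒ LSk ⇒ tkCSk ⇒ tkiSk ⇒ tkiLSkk ⇒ tkitkCSkk ⇒ tkitktkSkk ⇒ tkitktkLSkkk ⇒ tkitktktkCSkkk ⇒ tkitktktktkSkkk ⇒ tkitktktktkCCkkk ⇒ tkitktktktkiCkkk ⇒ tkitktktktkiikkk

S ⇒ LSk   [S → L S k]
LSk ⇒ tkCSk   [L → t k C]
tkCSk ⇒ tkiSk   [C → i]
tkiSk ⇒ tkiLSkk   [S → L S k]
tkiLSkk ⇒ tkitkCSkk   [L → t k C]
tkitkCSkk ⇒ tkitktkSkk   [C → t k]
tkitktkSkk ⇒ tkitktkLSkkk   [S → L S k]
tkitktkLSkkk ⇒ tkitktktkCSkkk   [L → t k C]
tkitktktkCSkkk ⇒ tkitktktktkSkkk   [C → t k]
tkitktktktkSkkk ⇒ tkitktktktkCCkkk   [S → C C]
tkitktktktkCCkkk ⇒ tkitktktktkiCkkk   [C → i]
tkitktktktkiCkkk ⇒ tkitktktktkiikkk   [C → i]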